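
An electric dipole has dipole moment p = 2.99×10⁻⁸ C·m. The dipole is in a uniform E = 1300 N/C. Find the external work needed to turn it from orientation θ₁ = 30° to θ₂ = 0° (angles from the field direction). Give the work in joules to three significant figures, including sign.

W_ext = ΔU = U(θ₂) − U(θ₁) = −pE cosθ₂ − (−pE cosθ₁) = pE(cosθ₁ − cosθ₂).
W = (2.99×10⁻⁸)(1300)·(cos30° − cos0°) = (3.887×10⁻⁵)·(-0.1340) = -5.208×10⁻⁶ J.

W ≈ -5.21×10⁻⁶ J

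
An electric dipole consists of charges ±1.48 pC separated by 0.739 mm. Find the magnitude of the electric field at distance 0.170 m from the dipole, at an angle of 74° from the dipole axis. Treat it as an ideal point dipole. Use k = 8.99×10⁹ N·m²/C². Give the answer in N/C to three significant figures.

E ≈ 0.00222 N/C

Dipole moment p = qd = (1.48×10⁻¹² C)(7.39×10⁻⁴ m) = 1.094×10⁻¹⁵ C·m.
At angle θ the dipole field magnitude is E = (kp/r³)·√(1 + 3cos²θ).
kp/r³ = (8.99×10⁹)(1.094×10⁻¹⁵) / (0.170)³ = 0.002002 N/C.
√(1 + 3cos²74°) = √(1 + 3·0.0760) = √1.2279 ≈ 1.1081.
E ≈ 0.002002 × 1.108 = 0.002218 N/C.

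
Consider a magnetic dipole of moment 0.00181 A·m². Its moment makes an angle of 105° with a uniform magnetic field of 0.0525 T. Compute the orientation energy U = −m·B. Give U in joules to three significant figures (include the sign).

U = −m·B = −mB cosθ.
U = −(0.00181)(0.0525)·cos105° = 2.459×10⁻⁵ J.

U ≈ 2.46×10⁻⁵ J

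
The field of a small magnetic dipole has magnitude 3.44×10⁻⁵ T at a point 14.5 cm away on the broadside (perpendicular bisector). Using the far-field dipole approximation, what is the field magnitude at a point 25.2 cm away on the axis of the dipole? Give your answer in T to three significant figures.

B ≈ 1.31×10⁻⁵ T

Dipole fields scale as 1/r³ in the far field.
The axial field is twice the equatorial field at the same r, so the geometry factor is 2/1.
B₂ = B₁ · (2/1) · (r₁/r₂)³ = 3.44×10⁻⁵ · 2 · (14.5/25.2)³.
(r₁/r₂)³ = (0.5754)³ = 0.1905.
B₂ ≈ 1.311×10⁻⁵ T.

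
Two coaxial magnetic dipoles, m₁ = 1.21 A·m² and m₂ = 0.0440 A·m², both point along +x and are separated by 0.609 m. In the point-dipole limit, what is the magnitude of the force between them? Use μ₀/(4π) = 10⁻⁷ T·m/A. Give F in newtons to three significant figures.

F ≈ 2.32×10⁻⁷ N

On-axis B of dipole 1: B = (μ₀/4π)·2m₁/r³. Force on dipole 2: F = m₂·dB/dr.
dB/dr = −(μ₀/4π)·6m₁/r⁴, so |F| = (μ₀/4π)·6m₁m₂/r⁴.
F = 6(10⁻⁷)(1.21)(0.0440)/(0.609)⁴ = 2.322×10⁻⁷ N.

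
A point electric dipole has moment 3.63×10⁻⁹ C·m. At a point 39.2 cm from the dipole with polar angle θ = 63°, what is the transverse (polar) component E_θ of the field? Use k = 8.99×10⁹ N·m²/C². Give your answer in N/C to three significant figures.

For a dipole, E_θ = (kp sinθ)/r³.
kp/r³ = (8.99×10⁹)(3.63×10⁻⁹)/(0.392)³ = 541.8 N/C.
E_θ = 541.8·sin63° = 482.7 N/C.

E_θ ≈ 483 N/C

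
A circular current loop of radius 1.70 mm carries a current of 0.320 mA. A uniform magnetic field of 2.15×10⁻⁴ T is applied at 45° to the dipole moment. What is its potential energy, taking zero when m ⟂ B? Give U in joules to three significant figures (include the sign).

Magnetic moment m = IA = Iπa² = (3.20×10⁻⁴)·π·(0.00170)² = 2.905×10⁻⁹ A·m².
U = −m·B = −mB cosθ.
U = −(2.905×10⁻⁹)(2.15×10⁻⁴)·cos45° = -4.416×10⁻¹³ J.

U ≈ -4.42×10⁻¹³ J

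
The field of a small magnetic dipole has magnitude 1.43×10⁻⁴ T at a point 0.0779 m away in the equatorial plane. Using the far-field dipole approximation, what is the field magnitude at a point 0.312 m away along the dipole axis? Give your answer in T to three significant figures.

Dipole fields scale as 1/r³ in the far field.
The axial field is twice the equatorial field at the same r, so the geometry factor is 2/1.
B₂ = B₁ · (2/1) · (r₁/r₂)³ = 1.43×10⁻⁴ · 2 · (0.0779/0.312)³.
(r₁/r₂)³ = (0.2497)³ = 0.01556.
B₂ ≈ 4.452×10⁻⁶ T.

B ≈ 4.45×10⁻⁶ T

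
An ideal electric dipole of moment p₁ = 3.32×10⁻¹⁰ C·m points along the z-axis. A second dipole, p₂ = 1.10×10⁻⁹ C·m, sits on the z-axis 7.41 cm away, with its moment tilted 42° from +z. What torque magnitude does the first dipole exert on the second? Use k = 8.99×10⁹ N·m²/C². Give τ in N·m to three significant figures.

The second dipole sits on the axis of the first, so the field there is axial: E₁ = 2kp₁/r³ along +z.
E₁ = 2(8.99×10⁹)(3.32×10⁻¹⁰)/(0.0741)³ = 1.467×10⁴ N/C.
Torque on the second dipole: τ = p₂ E₁ sinθ.
τ = (1.10×10⁻⁹)(1.467×10⁴)·sin42° = 1.080×10⁻⁵ N·m.

τ ≈ 1.08×10⁻⁵ N·m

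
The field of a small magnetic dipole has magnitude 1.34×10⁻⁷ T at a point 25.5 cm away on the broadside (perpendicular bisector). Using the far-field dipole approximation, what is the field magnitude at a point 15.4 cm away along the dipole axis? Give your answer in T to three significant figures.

B ≈ 1.22×10⁻⁶ T

Dipole fields scale as 1/r³ in the far field.
The axial field is twice the equatorial field at the same r, so the geometry factor is 2/1.
B₂ = B₁ · (2/1) · (r₁/r₂)³ = 1.34×10⁻⁷ · 2 · (25.5/15.4)³.
(r₁/r₂)³ = (1.656)³ = 4.54.
B₂ ≈ 1.217×10⁻⁶ T.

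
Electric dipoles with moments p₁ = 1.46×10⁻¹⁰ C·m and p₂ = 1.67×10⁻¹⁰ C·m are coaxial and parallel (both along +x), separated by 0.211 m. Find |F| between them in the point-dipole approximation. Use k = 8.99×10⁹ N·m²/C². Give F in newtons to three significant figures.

On-axis field of dipole 1 at distance r: E = 2kp₁/r³. Force on dipole 2 is F = p₂·dE/dr (gradient along axis).
dE/dr = −6kp₁/r⁴, so |F| = 6kp₁p₂/r⁴ (attractive for aligned moments).
F = 6(8.99×10⁹)(1.46×10⁻¹⁰)(1.67×10⁻¹⁰)/(0.211)⁴ = 6.635×10⁻⁷ N.

F ≈ 6.64×10⁻⁷ N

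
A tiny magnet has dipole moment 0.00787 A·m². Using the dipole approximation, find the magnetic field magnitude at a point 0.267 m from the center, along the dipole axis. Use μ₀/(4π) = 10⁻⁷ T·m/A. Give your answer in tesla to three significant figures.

On axis B = (μ₀/4π)·2m/r³.
B = 2·(10⁻⁷)·(0.00787) / (0.267)³ = 8.269×10⁻⁸ T.

B ≈ 8.27×10⁻⁸ T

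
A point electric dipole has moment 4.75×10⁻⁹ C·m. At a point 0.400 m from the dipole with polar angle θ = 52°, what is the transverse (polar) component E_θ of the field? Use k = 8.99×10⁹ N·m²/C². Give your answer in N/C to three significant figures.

E_θ ≈ 526 N/C

For a dipole, E_θ = (kp sinθ)/r³.
kp/r³ = (8.99×10⁹)(4.75×10⁻⁹)/(0.400)³ = 667.2 N/C.
E_θ = 667.2·sin52° = 525.8 N/C.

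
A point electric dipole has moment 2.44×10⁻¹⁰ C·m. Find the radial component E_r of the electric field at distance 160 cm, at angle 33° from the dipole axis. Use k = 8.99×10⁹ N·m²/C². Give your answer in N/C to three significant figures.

E_r ≈ 0.898 N/C

For a dipole, E_r = (2kp cosθ)/r³.
kp/r³ = (8.99×10⁹)(2.44×10⁻¹⁰)/(1.60)³ = 0.5355 N/C.
E_r = 2·0.5355·cos33° = 0.8983 N/C.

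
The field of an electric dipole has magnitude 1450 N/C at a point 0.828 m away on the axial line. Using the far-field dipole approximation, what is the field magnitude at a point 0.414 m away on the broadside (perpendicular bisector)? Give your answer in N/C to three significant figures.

E ≈ 5800 N/C

Dipole fields scale as 1/r³ in the far field.
The axial field is twice the equatorial field at the same r, so the geometry factor is 1/2.
E₂ = E₁ · (1/2) · (r₁/r₂)³ = 1450 · 0.5 · (0.828/0.414)³.
(r₁/r₂)³ = (2)³ = 8.
E₂ ≈ 5800 N/C.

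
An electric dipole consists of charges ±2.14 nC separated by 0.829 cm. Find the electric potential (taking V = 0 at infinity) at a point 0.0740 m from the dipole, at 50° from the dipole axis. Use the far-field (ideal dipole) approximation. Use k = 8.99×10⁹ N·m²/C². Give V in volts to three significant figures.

V ≈ 18.7 V

Dipole moment p = qd = (2.14×10⁻⁹ C)(0.00829 m) = 1.774×10⁻¹¹ C·m.
The dipole potential is V = kp cosθ / r².
V = (8.99×10⁹)(1.774×10⁻¹¹)·cos50° / (0.0740)² = 18.72 V.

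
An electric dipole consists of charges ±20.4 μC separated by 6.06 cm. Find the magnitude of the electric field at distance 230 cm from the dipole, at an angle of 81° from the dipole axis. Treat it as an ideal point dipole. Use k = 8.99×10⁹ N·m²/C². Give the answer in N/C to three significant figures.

E ≈ 946 N/C

Dipole moment p = qd = (2.04×10⁻⁵ C)(0.0606 m) = 1.236×10⁻⁶ C·m.
At angle θ the dipole field magnitude is E = (kp/r³)·√(1 + 3cos²θ).
kp/r³ = (8.99×10⁹)(1.236×10⁻⁶) / (2.30)³ = 913.3 N/C.
√(1 + 3cos²81°) = √(1 + 3·0.0245) = √1.0734 ≈ 1.0361.
E ≈ 913.3 × 1.036 = 946.2 N/C.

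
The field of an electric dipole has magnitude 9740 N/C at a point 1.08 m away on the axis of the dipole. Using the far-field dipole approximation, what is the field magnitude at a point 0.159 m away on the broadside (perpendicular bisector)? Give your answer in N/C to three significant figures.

Dipole fields scale as 1/r³ in the far field.
The axial field is twice the equatorial field at the same r, so the geometry factor is 1/2.
E₂ = E₁ · (1/2) · (r₁/r₂)³ = 9740 · 0.5 · (1.08/0.159)³.
(r₁/r₂)³ = (6.792)³ = 313.4.
E₂ ≈ 1.526×10⁶ N/C.

E ≈ 1.53×10⁶ N/C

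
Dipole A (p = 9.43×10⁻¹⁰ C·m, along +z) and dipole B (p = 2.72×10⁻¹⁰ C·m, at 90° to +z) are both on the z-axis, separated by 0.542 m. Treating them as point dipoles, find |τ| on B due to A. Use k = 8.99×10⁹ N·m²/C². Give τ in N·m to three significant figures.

τ ≈ 2.90×10⁻⁸ N·m

The second dipole sits on the axis of the first, so the field there is axial: E₁ = 2kp₁/r³ along +z.
E₁ = 2(8.99×10⁹)(9.43×10⁻¹⁰)/(0.542)³ = 106.5 N/C.
Torque on the second dipole: τ = p₂ E₁ sinθ.
τ = (2.72×10⁻¹⁰)(106.5)·sin90° = 2.896×10⁻⁸ N·m.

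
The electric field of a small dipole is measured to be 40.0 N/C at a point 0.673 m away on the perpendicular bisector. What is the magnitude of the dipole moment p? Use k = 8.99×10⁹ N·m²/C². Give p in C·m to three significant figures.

In the equatorial plane E = kp/r³, so p = Er³/(k).
p = (40.0)·(0.673)³ / (8.99×10⁹) = 1.356×10⁻⁹ C·m.

p ≈ 1.36×10⁻⁹ C·m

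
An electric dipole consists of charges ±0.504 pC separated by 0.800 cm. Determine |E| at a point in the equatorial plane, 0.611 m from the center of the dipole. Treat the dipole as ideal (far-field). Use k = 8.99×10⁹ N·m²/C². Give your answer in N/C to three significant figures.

Dipole moment p = qd = (5.04×10⁻¹³ C)(0.00800 m) = 4.032×10⁻¹⁵ C·m.
In the equatorial plane E = kp/r³.
E = (8.99×10⁹)(4.032×10⁻¹⁵) / (0.611)³ = 1.589×10⁻⁴ N/C.

E ≈ 1.59×10⁻⁴ N/C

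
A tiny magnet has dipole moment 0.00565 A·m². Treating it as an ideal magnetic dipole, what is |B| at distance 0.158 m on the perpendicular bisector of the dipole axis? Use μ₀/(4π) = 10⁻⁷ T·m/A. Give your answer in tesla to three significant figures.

In the equatorial plane B = (μ₀/4π)·m/r³ (half the axial value).
B = (10⁻⁷)·(0.00565) / (0.158)³ = 1.432×10⁻⁷ T.

B ≈ 1.43×10⁻⁷ T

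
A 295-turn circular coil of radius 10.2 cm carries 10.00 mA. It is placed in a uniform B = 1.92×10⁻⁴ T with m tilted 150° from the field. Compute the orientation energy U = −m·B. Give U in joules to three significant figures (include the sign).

m = NIA = NIπa² = 295·(0.0100)·π·(0.102)² = 0.09642 A·m².
U = −m·B = −mB cosθ.
U = −(0.09642)(1.92×10⁻⁴)·cos150° = 1.603×10⁻⁵ J.

U ≈ 1.60×10⁻⁵ J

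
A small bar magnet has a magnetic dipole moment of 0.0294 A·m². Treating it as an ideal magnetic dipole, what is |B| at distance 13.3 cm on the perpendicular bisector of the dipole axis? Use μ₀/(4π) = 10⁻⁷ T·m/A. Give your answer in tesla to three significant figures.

In the equatorial plane B = (μ₀/4π)·m/r³ (half the axial value).
B = (10⁻⁷)·(0.0294) / (0.133)³ = 1.250×10⁻⁶ T.

B ≈ 1.25×10⁻⁶ T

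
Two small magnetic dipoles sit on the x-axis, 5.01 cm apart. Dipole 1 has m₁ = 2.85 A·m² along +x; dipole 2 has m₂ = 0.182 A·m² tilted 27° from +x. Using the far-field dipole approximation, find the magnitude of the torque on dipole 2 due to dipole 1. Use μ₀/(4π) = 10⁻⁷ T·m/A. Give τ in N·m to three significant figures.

Dipole B is on the axis of dipole A, so B₁ there is axial: B₁ = (μ₀/4π)·2m₁/r³ along +x.
B₁ = 2(10⁻⁷)(2.85)/(0.0501)³ = 0.004533 T.
τ = m₂ B₁ sinθ.
τ = (0.182)(0.004533)·sin27° = 3.745×10⁻⁴ N·m.

τ ≈ 3.75×10⁻⁴ N·m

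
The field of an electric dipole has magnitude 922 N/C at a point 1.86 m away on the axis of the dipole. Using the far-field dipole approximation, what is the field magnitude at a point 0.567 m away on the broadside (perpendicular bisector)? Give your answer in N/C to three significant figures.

E ≈ 1.63×10⁴ N/C

Dipole fields scale as 1/r³ in the far field.
The axial field is twice the equatorial field at the same r, so the geometry factor is 1/2.
E₂ = E₁ · (1/2) · (r₁/r₂)³ = 922 · 0.5 · (1.86/0.567)³.
(r₁/r₂)³ = (3.28)³ = 35.3.
E₂ ≈ 1.627×10⁴ N/C.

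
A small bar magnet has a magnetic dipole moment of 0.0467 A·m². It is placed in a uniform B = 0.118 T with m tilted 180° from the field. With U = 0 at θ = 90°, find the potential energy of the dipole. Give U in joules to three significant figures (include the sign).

U ≈ 0.00551 J

U = −m·B = −mB cosθ.
U = −(0.0467)(0.118)·cos180° = 0.005511 J.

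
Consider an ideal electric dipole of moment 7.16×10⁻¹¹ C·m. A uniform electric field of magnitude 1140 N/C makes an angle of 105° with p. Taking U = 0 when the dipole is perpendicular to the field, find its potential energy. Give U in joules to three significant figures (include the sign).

U ≈ 2.11×10⁻⁸ J

U = −p·E = −pE cosθ.
U = −(7.16×10⁻¹¹)(1140)·cos105° = 2.113×10⁻⁸ J.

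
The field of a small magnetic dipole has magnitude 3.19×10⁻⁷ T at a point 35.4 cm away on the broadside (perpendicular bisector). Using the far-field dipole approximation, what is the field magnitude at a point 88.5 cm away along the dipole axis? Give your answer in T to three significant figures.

B ≈ 4.08×10⁻⁸ T

Dipole fields scale as 1/r³ in the far field.
The axial field is twice the equatorial field at the same r, so the geometry factor is 2/1.
B₂ = B₁ · (2/1) · (r₁/r₂)³ = 3.19×10⁻⁷ · 2 · (35.4/88.5)³.
(r₁/r₂)³ = (0.4)³ = 0.064.
B₂ ≈ 4.083×10⁻⁸ T.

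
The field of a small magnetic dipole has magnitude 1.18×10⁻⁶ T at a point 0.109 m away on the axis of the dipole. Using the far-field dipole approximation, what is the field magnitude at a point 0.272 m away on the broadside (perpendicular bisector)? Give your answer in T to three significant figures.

B ≈ 3.80×10⁻⁸ T

Dipole fields scale as 1/r³ in the far field.
The axial field is twice the equatorial field at the same r, so the geometry factor is 1/2.
B₂ = B₁ · (1/2) · (r₁/r₂)³ = 1.18×10⁻⁶ · 0.5 · (0.109/0.272)³.
(r₁/r₂)³ = (0.4007)³ = 0.06435.
B₂ ≈ 3.797×10⁻⁸ T.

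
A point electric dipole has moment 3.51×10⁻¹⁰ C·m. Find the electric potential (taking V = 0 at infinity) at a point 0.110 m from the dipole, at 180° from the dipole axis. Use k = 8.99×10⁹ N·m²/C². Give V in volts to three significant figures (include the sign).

V ≈ -261 V

The dipole potential is V = kp cosθ / r².
V = (8.99×10⁹)(3.51×10⁻¹⁰)·cos180° / (0.110)² = -260.8 V.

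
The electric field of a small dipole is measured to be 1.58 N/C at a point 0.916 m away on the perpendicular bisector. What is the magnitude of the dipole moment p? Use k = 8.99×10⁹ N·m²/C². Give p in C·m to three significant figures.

In the equatorial plane E = kp/r³, so p = Er³/(k).
p = (1.58)·(0.916)³ / (8.99×10⁹) = 1.351×10⁻¹⁰ C·m.

p ≈ 1.35×10⁻¹⁰ C·m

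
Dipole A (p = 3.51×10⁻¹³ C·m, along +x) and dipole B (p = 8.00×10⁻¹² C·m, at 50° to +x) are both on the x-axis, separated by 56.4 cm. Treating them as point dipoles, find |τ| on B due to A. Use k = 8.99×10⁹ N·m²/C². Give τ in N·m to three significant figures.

The second dipole sits on the axis of the first, so the field there is axial: E₁ = 2kp₁/r³ along +x.
E₁ = 2(8.99×10⁹)(3.51×10⁻¹³)/(0.564)³ = 0.03518 N/C.
Torque on the second dipole: τ = p₂ E₁ sinθ.
τ = (8.00×10⁻¹²)(0.03518)·sin50° = 2.156×10⁻¹³ N·m.

τ ≈ 2.16×10⁻¹³ N·m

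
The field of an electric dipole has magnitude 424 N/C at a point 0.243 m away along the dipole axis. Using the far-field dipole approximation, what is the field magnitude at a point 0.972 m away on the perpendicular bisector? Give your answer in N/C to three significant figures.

Dipole fields scale as 1/r³ in the far field.
The axial field is twice the equatorial field at the same r, so the geometry factor is 1/2.
E₂ = E₁ · (1/2) · (r₁/r₂)³ = 424 · 0.5 · (0.243/0.972)³.
(r₁/r₂)³ = (0.25)³ = 0.01562.
E₂ ≈ 3.312 N/C.

E ≈ 3.31 N/C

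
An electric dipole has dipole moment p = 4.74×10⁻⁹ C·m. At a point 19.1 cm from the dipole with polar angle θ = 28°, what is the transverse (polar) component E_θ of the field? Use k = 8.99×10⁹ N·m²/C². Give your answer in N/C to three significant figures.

For a dipole, E_θ = (kp sinθ)/r³.
kp/r³ = (8.99×10⁹)(4.74×10⁻⁹)/(0.191)³ = 6116 N/C.
E_θ = 6116·sin28° = 2871 N/C.

E_θ ≈ 2870 N/C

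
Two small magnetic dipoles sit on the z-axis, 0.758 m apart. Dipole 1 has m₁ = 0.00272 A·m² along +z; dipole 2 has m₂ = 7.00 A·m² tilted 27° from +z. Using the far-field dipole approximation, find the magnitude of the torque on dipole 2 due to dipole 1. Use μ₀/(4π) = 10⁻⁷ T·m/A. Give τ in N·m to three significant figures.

Dipole B is on the axis of dipole A, so B₁ there is axial: B₁ = (μ₀/4π)·2m₁/r³ along +z.
B₁ = 2(10⁻⁷)(0.00272)/(0.758)³ = 1.249×10⁻⁹ T.
τ = m₂ B₁ sinθ.
τ = (7.00)(1.249×10⁻⁹)·sin27° = 3.970×10⁻⁹ N·m.

τ ≈ 3.97×10⁻⁹ N·m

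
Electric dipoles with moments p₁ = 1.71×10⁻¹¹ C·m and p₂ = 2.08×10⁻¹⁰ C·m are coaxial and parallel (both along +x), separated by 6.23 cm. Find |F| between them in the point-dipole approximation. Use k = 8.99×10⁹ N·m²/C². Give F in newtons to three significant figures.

F ≈ 1.27×10⁻⁵ N

On-axis field of dipole 1 at distance r: E = 2kp₁/r³. Force on dipole 2 is F = p₂·dE/dr (gradient along axis).
dE/dr = −6kp₁/r⁴, so |F| = 6kp₁p₂/r⁴ (attractive for aligned moments).
F = 6(8.99×10⁹)(1.71×10⁻¹¹)(2.08×10⁻¹⁰)/(0.0623)⁴ = 1.274×10⁻⁵ N.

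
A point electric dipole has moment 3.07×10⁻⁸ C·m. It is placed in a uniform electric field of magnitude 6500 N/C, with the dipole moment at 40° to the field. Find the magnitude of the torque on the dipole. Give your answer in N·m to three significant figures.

τ ≈ 1.28×10⁻⁴ N·m

Torque on an electric dipole: τ = pE sinθ.
τ = (3.07×10⁻⁸)(6500)·sin40° = 1.283×10⁻⁴ N·m.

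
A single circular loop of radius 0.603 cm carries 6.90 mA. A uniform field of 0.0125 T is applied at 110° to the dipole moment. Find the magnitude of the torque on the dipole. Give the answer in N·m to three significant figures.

τ ≈ 9.26×10⁻⁹ N·m

Magnetic moment m = IA = Iπa² = (0.00690)·π·(0.00603)² = 7.882×10⁻⁷ A·m².
Torque on a magnetic dipole: τ = mB sinθ.
τ = (7.882×10⁻⁷)(0.0125)·sin110° = 9.258×10⁻⁹ N·m.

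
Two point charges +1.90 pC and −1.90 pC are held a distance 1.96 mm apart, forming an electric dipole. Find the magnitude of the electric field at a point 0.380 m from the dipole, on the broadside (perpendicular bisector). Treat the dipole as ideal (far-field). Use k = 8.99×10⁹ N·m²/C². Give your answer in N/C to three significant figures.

Dipole moment p = qd = (1.90×10⁻¹² C)(0.00196 m) = 3.724×10⁻¹⁵ C·m.
On the perpendicular bisector E = kp/r³ (half the axial value at the same distance).
E = (8.99×10⁹)(3.724×10⁻¹⁵) / (0.380)³ = 6.101×10⁻⁴ N/C.

E ≈ 6.10×10⁻⁴ N/C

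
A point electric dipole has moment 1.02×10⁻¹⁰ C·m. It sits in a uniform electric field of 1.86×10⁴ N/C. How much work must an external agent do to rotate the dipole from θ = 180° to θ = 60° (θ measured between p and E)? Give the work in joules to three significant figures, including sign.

W ≈ -2.85×10⁻⁶ J

W_ext = ΔU = U(θ₂) − U(θ₁) = −pE cosθ₂ − (−pE cosθ₁) = pE(cosθ₁ − cosθ₂).
W = (1.02×10⁻¹⁰)(1.86×10⁴)·(cos180° − cos60°) = (1.897×10⁻⁶)·(-1.5000) = -2.846×10⁻⁶ J.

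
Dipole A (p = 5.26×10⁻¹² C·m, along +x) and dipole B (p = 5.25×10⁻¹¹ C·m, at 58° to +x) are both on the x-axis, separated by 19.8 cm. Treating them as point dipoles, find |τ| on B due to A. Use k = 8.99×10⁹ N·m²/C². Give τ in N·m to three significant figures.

τ ≈ 5.42×10⁻¹⁰ N·m

The second dipole sits on the axis of the first, so the field there is axial: E₁ = 2kp₁/r³ along +x.
E₁ = 2(8.99×10⁹)(5.26×10⁻¹²)/(0.198)³ = 12.18 N/C.
Torque on the second dipole: τ = p₂ E₁ sinθ.
τ = (5.25×10⁻¹¹)(12.18)·sin58° = 5.424×10⁻¹⁰ N·m.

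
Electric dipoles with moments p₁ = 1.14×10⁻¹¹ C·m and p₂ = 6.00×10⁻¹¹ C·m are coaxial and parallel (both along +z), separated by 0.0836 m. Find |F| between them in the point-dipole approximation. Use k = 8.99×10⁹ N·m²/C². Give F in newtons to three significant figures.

F ≈ 7.55×10⁻⁷ N

On-axis field of dipole 1 at distance r: E = 2kp₁/r³. Force on dipole 2 is F = p₂·dE/dr (gradient along axis).
dE/dr = −6kp₁/r⁴, so |F| = 6kp₁p₂/r⁴ (attractive for aligned moments).
F = 6(8.99×10⁹)(1.14×10⁻¹¹)(6.00×10⁻¹¹)/(0.0836)⁴ = 7.553×10⁻⁷ N.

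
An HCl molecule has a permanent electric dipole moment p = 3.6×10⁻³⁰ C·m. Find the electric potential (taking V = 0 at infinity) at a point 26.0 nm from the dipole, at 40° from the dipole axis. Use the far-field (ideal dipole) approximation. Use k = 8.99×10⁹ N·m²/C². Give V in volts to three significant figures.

V ≈ 3.67×10⁻⁵ V

The dipole potential is V = kp cosθ / r².
V = (8.99×10⁹)(3.60×10⁻³⁰)·cos40° / (2.60×10⁻⁸)² = 3.667×10⁻⁵ V.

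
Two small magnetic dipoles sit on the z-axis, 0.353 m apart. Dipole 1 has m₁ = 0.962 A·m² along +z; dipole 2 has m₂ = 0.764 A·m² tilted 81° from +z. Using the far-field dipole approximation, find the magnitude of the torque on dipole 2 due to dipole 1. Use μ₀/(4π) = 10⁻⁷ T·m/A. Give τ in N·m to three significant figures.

Dipole B is on the axis of dipole A, so B₁ there is axial: B₁ = (μ₀/4π)·2m₁/r³ along +z.
B₁ = 2(10⁻⁷)(0.962)/(0.353)³ = 4.374×10⁻⁶ T.
τ = m₂ B₁ sinθ.
τ = (0.764)(4.374×10⁻⁶)·sin81° = 3.301×10⁻⁶ N·m.

τ ≈ 3.30×10⁻⁶ N·m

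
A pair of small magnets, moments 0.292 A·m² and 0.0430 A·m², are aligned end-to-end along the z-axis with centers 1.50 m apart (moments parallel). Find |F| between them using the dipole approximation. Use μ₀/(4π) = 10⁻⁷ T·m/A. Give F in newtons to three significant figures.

F ≈ 1.49×10⁻⁹ N

On-axis B of dipole 1: B = (μ₀/4π)·2m₁/r³. Force on dipole 2: F = m₂·dB/dr.
dB/dr = −(μ₀/4π)·6m₁/r⁴, so |F| = (μ₀/4π)·6m₁m₂/r⁴.
F = 6(10⁻⁷)(0.292)(0.0430)/(1.50)⁴ = 1.488×10⁻⁹ N.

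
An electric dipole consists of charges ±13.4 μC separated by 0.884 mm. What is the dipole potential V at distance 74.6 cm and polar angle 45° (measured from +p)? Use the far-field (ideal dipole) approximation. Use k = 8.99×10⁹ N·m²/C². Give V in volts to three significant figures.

V ≈ 135 V

Dipole moment p = qd = (1.34×10⁻⁵ C)(8.84×10⁻⁴ m) = 1.185×10⁻⁸ C·m.
The dipole potential is V = kp cosθ / r².
V = (8.99×10⁹)(1.185×10⁻⁸)·cos45° / (0.746)² = 135.4 V.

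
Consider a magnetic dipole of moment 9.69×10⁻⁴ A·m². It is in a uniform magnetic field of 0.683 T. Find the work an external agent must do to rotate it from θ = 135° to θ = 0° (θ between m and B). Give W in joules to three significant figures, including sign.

W ≈ -0.00113 J

W_ext = ΔU = −mB cosθ₂ + mB cosθ₁ = mB(cosθ₁ − cosθ₂).
W = (9.69×10⁻⁴)(0.683)·(cos135° − cos0°) = (6.618×10⁻⁴)·(-1.7071) = -0.001130 J.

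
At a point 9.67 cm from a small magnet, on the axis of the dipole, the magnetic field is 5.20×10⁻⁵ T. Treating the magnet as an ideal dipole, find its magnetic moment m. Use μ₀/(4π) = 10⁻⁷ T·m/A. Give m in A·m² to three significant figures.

m ≈ 0.235 A·m²

On axis B = (μ₀/4π)·2m/r³, so m = Br³·4π/(μ₀·2).
m = (5.20×10⁻⁵)·(0.0967)³ / (2·10⁻⁷) = 0.2351 A·m².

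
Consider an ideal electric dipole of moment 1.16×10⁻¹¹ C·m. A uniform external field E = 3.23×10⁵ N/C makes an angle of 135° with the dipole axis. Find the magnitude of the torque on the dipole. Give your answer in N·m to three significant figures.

Torque on an electric dipole: τ = pE sinθ.
τ = (1.16×10⁻¹¹)(3.23×10⁵)·sin135° = 2.649×10⁻⁶ N·m.

τ ≈ 2.65×10⁻⁶ N·m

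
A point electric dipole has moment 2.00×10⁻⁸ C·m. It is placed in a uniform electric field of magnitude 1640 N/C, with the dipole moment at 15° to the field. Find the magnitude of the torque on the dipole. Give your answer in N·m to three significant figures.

τ ≈ 8.49×10⁻⁶ N·m

Torque on an electric dipole: τ = pE sinθ.
τ = (2.00×10⁻⁸)(1640)·sin15° = 8.489×10⁻⁶ N·m.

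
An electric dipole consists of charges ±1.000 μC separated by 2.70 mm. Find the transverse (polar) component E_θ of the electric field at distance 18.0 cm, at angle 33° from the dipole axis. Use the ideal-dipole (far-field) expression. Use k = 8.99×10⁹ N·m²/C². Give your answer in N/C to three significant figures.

Dipole moment p = qd = (1.00×10⁻⁶ C)(0.00270 m) = 2.70×10⁻⁹ C·m.
For a dipole, E_θ = (kp sinθ)/r³.
kp/r³ = (8.99×10⁹)(2.70×10⁻⁹)/(0.180)³ = 4162 N/C.
E_θ = 4162·sin33° = 2267 N/C.

E_θ ≈ 2270 N/C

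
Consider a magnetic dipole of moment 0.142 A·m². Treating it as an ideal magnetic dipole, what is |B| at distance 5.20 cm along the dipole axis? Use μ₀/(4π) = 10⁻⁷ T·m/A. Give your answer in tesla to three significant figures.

On axis B = (μ₀/4π)·2m/r³.
B = 2·(10⁻⁷)·(0.142) / (0.0520)³ = 2.020×10⁻⁴ T.

B ≈ 2.02×10⁻⁴ T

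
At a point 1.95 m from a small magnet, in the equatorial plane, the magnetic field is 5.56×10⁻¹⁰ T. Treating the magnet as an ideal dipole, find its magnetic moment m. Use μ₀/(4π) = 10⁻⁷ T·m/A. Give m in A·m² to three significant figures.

m ≈ 0.0412 A·m²

In the equatorial plane B = (μ₀/4π)·m/r³, so m = Br³·4π/(μ₀).
m = (5.56×10⁻¹⁰)·(1.95)³ / (10⁻⁷) = 0.04123 A·m².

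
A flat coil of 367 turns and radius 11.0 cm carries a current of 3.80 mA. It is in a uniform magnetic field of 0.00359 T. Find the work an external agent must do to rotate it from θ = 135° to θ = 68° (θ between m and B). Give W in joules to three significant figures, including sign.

m = NIA = NIπa² = 367·(0.00380)·π·(0.110)² = 0.05301 A·m².
W_ext = ΔU = −mB cosθ₂ + mB cosθ₁ = mB(cosθ₁ − cosθ₂).
W = (0.05301)(0.00359)·(cos135° − cos68°) = (1.903×10⁻⁴)·(-1.0817) = -2.059×10⁻⁴ J.

W ≈ -2.06×10⁻⁴ J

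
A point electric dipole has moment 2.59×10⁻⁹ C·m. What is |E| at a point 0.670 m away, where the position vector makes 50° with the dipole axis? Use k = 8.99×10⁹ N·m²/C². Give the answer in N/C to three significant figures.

E ≈ 116 N/C

At angle θ the dipole field magnitude is E = (kp/r³)·√(1 + 3cos²θ).
kp/r³ = (8.99×10⁹)(2.59×10⁻⁹) / (0.670)³ = 77.42 N/C.
√(1 + 3cos²50°) = √(1 + 3·0.4132) = √2.2395 ≈ 1.4965.
E ≈ 77.42 × 1.497 = 115.9 N/C.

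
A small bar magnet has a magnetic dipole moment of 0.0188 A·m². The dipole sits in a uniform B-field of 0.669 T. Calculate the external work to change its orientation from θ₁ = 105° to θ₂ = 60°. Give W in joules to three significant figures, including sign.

W ≈ -0.00954 J

W_ext = ΔU = −mB cosθ₂ + mB cosθ₁ = mB(cosθ₁ − cosθ₂).
W = (0.0188)(0.669)·(cos105° − cos60°) = (0.01258)·(-0.7588) = -0.009544 J.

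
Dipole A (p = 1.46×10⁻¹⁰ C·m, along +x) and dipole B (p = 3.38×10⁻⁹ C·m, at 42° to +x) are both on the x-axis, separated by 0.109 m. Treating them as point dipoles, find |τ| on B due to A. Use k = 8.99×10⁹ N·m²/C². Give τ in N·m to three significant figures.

τ ≈ 4.58×10⁻⁶ N·m

The second dipole sits on the axis of the first, so the field there is axial: E₁ = 2kp₁/r³ along +x.
E₁ = 2(8.99×10⁹)(1.46×10⁻¹⁰)/(0.109)³ = 2027 N/C.
Torque on the second dipole: τ = p₂ E₁ sinθ.
τ = (3.38×10⁻⁹)(2027)·sin42° = 4.584×10⁻⁶ N·m.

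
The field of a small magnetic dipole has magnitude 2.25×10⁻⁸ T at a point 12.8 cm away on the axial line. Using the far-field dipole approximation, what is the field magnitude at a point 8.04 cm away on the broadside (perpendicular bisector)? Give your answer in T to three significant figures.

Dipole fields scale as 1/r³ in the far field.
The axial field is twice the equatorial field at the same r, so the geometry factor is 1/2.
B₂ = B₁ · (1/2) · (r₁/r₂)³ = 2.25×10⁻⁸ · 0.5 · (12.8/8.04)³.
(r₁/r₂)³ = (1.592)³ = 4.035.
B₂ ≈ 4.540×10⁻⁸ T.

B ≈ 4.54×10⁻⁸ T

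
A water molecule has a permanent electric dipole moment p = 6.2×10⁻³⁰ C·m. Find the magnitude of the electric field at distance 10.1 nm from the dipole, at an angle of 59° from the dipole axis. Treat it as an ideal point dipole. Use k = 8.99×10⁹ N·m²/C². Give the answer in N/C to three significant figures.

At angle θ the dipole field magnitude is E = (kp/r³)·√(1 + 3cos²θ).
kp/r³ = (8.99×10⁹)(6.20×10⁻³⁰) / (1.01×10⁻⁸)³ = 5.410×10⁴ N/C.
√(1 + 3cos²59°) = √(1 + 3·0.2653) = √1.7958 ≈ 1.3401.
E ≈ 5.410×10⁴ × 1.340 = 7.250×10⁴ N/C.

E ≈ 7.25×10⁴ N/C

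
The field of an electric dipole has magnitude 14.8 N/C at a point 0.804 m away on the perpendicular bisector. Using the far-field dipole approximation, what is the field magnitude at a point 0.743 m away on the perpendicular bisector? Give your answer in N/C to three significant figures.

Dipole fields scale as 1/r³ in the far field; the geometry is the same at both points.
E₂ = E₁ · (r₁/r₂)³ = 14.8 · (0.804/0.743)³.
(r₁/r₂)³ = (1.082)³ = 1.267.
E₂ ≈ 18.75 N/C.

E ≈ 18.8 N/C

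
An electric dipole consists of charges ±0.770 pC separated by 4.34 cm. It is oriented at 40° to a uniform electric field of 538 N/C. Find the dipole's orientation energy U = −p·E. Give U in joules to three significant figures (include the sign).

Dipole moment p = qd = (7.70×10⁻¹³ C)(0.0434 m) = 3.342×10⁻¹⁴ C·m.
U = −p·E = −pE cosθ.
U = −(3.342×10⁻¹⁴)(538)·cos40° = -1.377×10⁻¹¹ J.

U ≈ -1.38×10⁻¹¹ J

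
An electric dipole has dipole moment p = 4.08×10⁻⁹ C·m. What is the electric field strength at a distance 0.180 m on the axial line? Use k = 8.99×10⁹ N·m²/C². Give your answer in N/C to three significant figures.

E ≈ 1.26×10⁴ N/C

On the dipole axis E = 2kp/r³.
E = 2·(8.99×10⁹)(4.08×10⁻⁹) / (0.180)³ = 1.258×10⁴ N/C.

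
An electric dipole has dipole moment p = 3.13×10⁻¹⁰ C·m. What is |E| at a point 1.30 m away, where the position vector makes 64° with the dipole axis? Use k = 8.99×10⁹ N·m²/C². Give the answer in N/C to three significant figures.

At angle θ the dipole field magnitude is E = (kp/r³)·√(1 + 3cos²θ).
kp/r³ = (8.99×10⁹)(3.13×10⁻¹⁰) / (1.30)³ = 1.281 N/C.
√(1 + 3cos²64°) = √(1 + 3·0.1922) = √1.5765 ≈ 1.2556.
E ≈ 1.281 × 1.256 = 1.608 N/C.

E ≈ 1.61 N/C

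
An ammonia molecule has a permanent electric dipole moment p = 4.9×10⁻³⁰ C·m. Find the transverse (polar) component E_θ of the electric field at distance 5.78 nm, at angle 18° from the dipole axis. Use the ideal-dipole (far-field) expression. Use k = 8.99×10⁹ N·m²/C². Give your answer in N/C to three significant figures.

E_θ ≈ 7.05×10⁴ N/C

For a dipole, E_θ = (kp sinθ)/r³.
kp/r³ = (8.99×10⁹)(4.90×10⁻³⁰)/(5.78×10⁻⁹)³ = 2.281×10⁵ N/C.
E_θ = 2.281×10⁵·sin18° = 7.049×10⁴ N/C.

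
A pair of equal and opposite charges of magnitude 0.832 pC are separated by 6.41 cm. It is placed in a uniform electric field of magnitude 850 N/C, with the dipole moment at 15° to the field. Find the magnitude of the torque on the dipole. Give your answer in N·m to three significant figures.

τ ≈ 1.17×10⁻¹¹ N·m

Dipole moment p = qd = (8.32×10⁻¹³ C)(0.0641 m) = 5.333×10⁻¹⁴ C·m.
Torque on an electric dipole: τ = pE sinθ.
τ = (5.333×10⁻¹⁴)(850)·sin15° = 1.173×10⁻¹¹ N·m.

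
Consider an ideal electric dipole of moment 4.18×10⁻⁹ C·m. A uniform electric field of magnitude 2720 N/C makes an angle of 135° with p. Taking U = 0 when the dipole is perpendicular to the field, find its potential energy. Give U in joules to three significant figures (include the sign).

U ≈ 8.04×10⁻⁶ J

U = −p·E = −pE cosθ.
U = −(4.18×10⁻⁹)(2720)·cos135° = 8.040×10⁻⁶ J.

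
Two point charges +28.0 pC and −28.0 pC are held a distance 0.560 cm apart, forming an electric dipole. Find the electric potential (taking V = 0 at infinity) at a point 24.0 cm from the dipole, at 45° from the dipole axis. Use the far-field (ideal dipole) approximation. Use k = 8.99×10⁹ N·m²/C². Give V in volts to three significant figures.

V ≈ 0.0173 V

Dipole moment p = qd = (2.80×10⁻¹¹ C)(0.00560 m) = 1.568×10⁻¹³ C·m.
The dipole potential is V = kp cosθ / r².
V = (8.99×10⁹)(1.568×10⁻¹³)·cos45° / (0.240)² = 0.01730 V.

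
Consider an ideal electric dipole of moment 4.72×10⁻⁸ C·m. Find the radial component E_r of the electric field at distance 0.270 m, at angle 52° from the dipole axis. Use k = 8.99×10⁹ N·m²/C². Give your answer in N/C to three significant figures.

E_r ≈ 2.65×10⁴ N/C

For a dipole, E_r = (2kp cosθ)/r³.
kp/r³ = (8.99×10⁹)(4.72×10⁻⁸)/(0.270)³ = 2.156×10⁴ N/C.
E_r = 2·2.156×10⁴·cos52° = 2.654×10⁴ N/C.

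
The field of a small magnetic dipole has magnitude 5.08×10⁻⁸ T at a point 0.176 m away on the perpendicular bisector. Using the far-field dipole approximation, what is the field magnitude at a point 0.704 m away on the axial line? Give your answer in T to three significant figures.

Dipole fields scale as 1/r³ in the far field.
The axial field is twice the equatorial field at the same r, so the geometry factor is 2/1.
B₂ = B₁ · (2/1) · (r₁/r₂)³ = 5.08×10⁻⁸ · 2 · (0.176/0.704)³.
(r₁/r₂)³ = (0.25)³ = 0.01562.
B₂ ≈ 1.588×10⁻⁹ T.

B ≈ 1.59×10⁻⁹ T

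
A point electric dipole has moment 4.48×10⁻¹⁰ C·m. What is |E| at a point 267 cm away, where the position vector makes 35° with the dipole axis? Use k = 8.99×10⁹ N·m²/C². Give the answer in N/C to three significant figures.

E ≈ 0.367 N/C

At angle θ the dipole field magnitude is E = (kp/r³)·√(1 + 3cos²θ).
kp/r³ = (8.99×10⁹)(4.48×10⁻¹⁰) / (2.67)³ = 0.2116 N/C.
√(1 + 3cos²35°) = √(1 + 3·0.6710) = √3.0130 ≈ 1.7358.
E ≈ 0.2116 × 1.736 = 0.3673 N/C.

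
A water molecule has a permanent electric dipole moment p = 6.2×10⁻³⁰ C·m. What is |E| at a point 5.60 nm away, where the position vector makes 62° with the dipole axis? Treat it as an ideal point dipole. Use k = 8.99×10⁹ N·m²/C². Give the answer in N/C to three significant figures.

At angle θ the dipole field magnitude is E = (kp/r³)·√(1 + 3cos²θ).
kp/r³ = (8.99×10⁹)(6.20×10⁻³⁰) / (5.60×10⁻⁹)³ = 3.174×10⁵ N/C.
√(1 + 3cos²62°) = √(1 + 3·0.2204) = √1.6612 ≈ 1.2889.
E ≈ 3.174×10⁵ × 1.289 = 4.091×10⁵ N/C.

E ≈ 4.09×10⁵ N/C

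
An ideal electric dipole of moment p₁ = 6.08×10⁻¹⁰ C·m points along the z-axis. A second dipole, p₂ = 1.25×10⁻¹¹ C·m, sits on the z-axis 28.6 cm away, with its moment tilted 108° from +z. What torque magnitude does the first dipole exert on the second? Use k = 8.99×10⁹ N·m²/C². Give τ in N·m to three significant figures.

τ ≈ 5.56×10⁻⁹ N·m

The second dipole sits on the axis of the first, so the field there is axial: E₁ = 2kp₁/r³ along +z.
E₁ = 2(8.99×10⁹)(6.08×10⁻¹⁰)/(0.286)³ = 467.3 N/C.
Torque on the second dipole: τ = p₂ E₁ sinθ.
τ = (1.25×10⁻¹¹)(467.3)·sin108° = 5.555×10⁻⁹ N·m.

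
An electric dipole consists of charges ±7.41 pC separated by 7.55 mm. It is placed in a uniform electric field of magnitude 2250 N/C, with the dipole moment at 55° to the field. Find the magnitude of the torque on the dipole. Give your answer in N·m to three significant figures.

Dipole moment p = qd = (7.41×10⁻¹² C)(0.00755 m) = 5.595×10⁻¹⁴ C·m.
Torque on an electric dipole: τ = pE sinθ.
τ = (5.595×10⁻¹⁴)(2250)·sin55° = 1.031×10⁻¹⁰ N·m.

τ ≈ 1.03×10⁻¹⁰ N·m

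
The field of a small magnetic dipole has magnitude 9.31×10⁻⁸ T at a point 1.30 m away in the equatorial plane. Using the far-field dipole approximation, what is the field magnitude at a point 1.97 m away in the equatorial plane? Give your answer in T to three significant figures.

Dipole fields scale as 1/r³ in the far field; the geometry is the same at both points.
B₂ = B₁ · (r₁/r₂)³ = 9.31×10⁻⁸ · (1.30/1.97)³.
(r₁/r₂)³ = (0.6599)³ = 0.2874.
B₂ ≈ 2.675×10⁻⁸ T.

B ≈ 2.68×10⁻⁸ T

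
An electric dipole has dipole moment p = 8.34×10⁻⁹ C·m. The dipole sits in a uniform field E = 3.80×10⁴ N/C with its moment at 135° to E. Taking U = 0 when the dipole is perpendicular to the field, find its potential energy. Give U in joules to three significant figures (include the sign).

U ≈ 2.24×10⁻⁴ J

U = −p·E = −pE cosθ.
U = −(8.34×10⁻⁹)(3.80×10⁴)·cos135° = 2.241×10⁻⁴ J.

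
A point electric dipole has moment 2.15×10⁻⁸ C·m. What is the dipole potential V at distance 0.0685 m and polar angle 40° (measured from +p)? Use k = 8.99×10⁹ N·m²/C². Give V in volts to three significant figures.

The dipole potential is V = kp cosθ / r².
V = (8.99×10⁹)(2.15×10⁻⁸)·cos40° / (0.0685)² = 3.156×10⁴ V.

V ≈ 3.16×10⁴ V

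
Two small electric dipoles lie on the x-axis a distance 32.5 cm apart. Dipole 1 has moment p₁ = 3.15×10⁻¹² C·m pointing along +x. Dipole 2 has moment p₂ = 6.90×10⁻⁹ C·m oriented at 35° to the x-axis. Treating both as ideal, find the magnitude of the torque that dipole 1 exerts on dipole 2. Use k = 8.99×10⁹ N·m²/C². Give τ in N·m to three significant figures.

The second dipole sits on the axis of the first, so the field there is axial: E₁ = 2kp₁/r³ along +x.
E₁ = 2(8.99×10⁹)(3.15×10⁻¹²)/(0.325)³ = 1.650 N/C.
Torque on the second dipole: τ = p₂ E₁ sinθ.
τ = (6.90×10⁻⁹)(1.650)·sin35° = 6.530×10⁻⁹ N·m.

τ ≈ 6.53×10⁻⁹ N·m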